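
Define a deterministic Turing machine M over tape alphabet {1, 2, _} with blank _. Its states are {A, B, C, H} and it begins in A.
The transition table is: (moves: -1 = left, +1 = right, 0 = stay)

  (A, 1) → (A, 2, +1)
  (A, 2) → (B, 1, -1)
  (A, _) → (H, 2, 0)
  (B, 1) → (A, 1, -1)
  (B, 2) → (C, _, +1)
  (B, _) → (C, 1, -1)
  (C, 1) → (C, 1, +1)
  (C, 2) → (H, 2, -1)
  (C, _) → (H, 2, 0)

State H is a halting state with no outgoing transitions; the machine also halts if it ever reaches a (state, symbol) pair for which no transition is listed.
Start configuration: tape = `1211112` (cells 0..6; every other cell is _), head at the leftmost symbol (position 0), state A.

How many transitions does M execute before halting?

A | [1]211112   read 1 → write 2, move +1, go to A
A | 2[2]11112   read 2 → write 1, move -1, go to B
B | [2]111112   read 2 → write _, move +1, go to C
C | _[1]11112   read 1 → write 1, move +1, go to C
C | _1[1]1112   read 1 → write 1, move +1, go to C
C | _11[1]112   read 1 → write 1, move +1, go to C
C | _111[1]12   read 1 → write 1, move +1, go to C
C | _1111[1]2   read 1 → write 1, move +1, go to C
C | _11111[2]   read 2 → write 2, move -1, go to H
H | _1111[1]2
M halts after 9 transitions.

9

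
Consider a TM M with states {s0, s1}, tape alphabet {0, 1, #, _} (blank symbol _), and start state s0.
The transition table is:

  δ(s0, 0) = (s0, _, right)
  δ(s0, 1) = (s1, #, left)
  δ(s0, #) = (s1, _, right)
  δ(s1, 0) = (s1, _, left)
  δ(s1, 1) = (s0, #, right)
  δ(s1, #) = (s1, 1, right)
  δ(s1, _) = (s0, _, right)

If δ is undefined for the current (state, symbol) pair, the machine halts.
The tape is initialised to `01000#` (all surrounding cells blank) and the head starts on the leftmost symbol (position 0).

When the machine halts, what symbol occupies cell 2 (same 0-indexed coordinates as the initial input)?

s0 | [0]1000#   read 0 → write _, move right, go to s0
s0 | _[1]000#   read 1 → write #, move left, go to s1
s1 | [_]#000#   read _ → write _, move right, go to s0
s0 | _[#]000#   read # → write _, move right, go to s1
s1 | __[0]00#   read 0 → write _, move left, go to s1
s1 | _[_]_00#   read _ → write _, move right, go to s0
s0 | __[_]00#
Cell 2 holds _ when M halts.

_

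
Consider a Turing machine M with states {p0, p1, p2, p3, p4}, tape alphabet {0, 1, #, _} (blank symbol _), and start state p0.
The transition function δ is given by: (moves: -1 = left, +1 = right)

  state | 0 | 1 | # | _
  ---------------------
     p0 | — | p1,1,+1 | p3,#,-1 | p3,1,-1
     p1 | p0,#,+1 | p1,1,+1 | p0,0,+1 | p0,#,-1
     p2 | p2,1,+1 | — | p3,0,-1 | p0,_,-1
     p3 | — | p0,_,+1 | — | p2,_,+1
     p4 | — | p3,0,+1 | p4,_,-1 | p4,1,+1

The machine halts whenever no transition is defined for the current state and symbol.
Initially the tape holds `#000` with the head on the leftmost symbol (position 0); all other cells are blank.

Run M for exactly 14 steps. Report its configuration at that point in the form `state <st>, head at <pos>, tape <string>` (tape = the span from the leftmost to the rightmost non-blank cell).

state p3, head at 4, tape 111101

p0 | _[#]000__   read # → write #, move -1, go to p3
p3 | [_]#000__   read _ → write _, move +1, go to p2
p2 | _[#]000__   read # → write 0, move -1, go to p3
p3 | [_]0000__   read _ → write _, move +1, go to p2
p2 | _[0]000__   read 0 → write 1, move +1, go to p2
p2 | _1[0]00__   read 0 → write 1, move +1, go to p2
p2 | _11[0]0__   read 0 → write 1, move +1, go to p2
p2 | _111[0]__   read 0 → write 1, move +1, go to p2
p2 | _1111[_]_   read _ → write _, move -1, go to p0
p0 | _111[1]__   read 1 → write 1, move +1, go to p1
p1 | _1111[_]_   read _ → write #, move -1, go to p0
p0 | _111[1]#_   read 1 → write 1, move +1, go to p1
p1 | _1111[#]_   read # → write 0, move +1, go to p0
p0 | _11110[_]   read _ → write 1, move -1, go to p3
p3 | _1111[0]1
After 14 steps: state p3, head at 4, tape 111101.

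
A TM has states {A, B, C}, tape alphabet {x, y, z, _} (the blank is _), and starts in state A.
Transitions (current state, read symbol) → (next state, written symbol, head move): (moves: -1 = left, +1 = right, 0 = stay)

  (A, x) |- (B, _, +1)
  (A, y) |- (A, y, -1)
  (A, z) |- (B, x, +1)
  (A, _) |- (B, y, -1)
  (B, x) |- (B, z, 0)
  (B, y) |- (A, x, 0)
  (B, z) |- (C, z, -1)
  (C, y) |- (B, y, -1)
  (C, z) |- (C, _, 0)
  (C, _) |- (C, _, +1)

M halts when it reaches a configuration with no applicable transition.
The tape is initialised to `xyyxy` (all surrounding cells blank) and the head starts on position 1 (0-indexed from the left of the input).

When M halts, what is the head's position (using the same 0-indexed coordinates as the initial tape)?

3

state=A head=1 tape=x[y]yxy   (A,y)→(A,y,-1)
state=A head=0 tape=[x]yyxy   (A,x)→(B,_,+1)
state=B head=1 tape=_[y]yxy   (B,y)→(A,x,0)
state=A head=1 tape=_[x]yxy   (A,x)→(B,_,+1)
state=B head=2 tape=__[y]xy   (B,y)→(A,x,0)
state=A head=2 tape=__[x]xy   (A,x)→(B,_,+1)
state=B head=3 tape=___[x]y   (B,x)→(B,z,0)
state=B head=3 tape=___[z]y   (B,z)→(C,z,-1)
state=C head=2 tape=__[_]zy   (C,_)→(C,_,+1)
state=C head=3 tape=___[z]y   (C,z)→(C,_,0)
state=C head=3 tape=___[_]y   (C,_)→(C,_,+1)
state=C head=4 tape=____[y]   (C,y)→(B,y,-1)
state=B head=3 tape=___[_]y
At halt the head is at cell 3.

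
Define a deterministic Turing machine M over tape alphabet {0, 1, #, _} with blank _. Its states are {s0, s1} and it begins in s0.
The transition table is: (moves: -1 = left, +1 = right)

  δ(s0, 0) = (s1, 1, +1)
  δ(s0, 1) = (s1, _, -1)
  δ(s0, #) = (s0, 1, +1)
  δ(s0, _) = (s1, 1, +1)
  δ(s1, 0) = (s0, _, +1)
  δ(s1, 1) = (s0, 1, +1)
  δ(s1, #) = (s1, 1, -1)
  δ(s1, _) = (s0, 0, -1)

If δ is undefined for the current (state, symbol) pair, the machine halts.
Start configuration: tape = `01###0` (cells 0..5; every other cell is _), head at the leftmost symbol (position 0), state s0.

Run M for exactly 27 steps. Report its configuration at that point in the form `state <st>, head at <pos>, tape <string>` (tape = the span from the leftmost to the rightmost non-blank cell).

s0 | [0]1###0_____   read 0 → write 1, move +1, go to s1
s1 | 1[1]###0_____   read 1 → write 1, move +1, go to s0
s0 | 11[#]##0_____   read # → write 1, move +1, go to s0
s0 | 111[#]#0_____   read # → write 1, move +1, go to s0
s0 | 1111[#]0_____   read # → write 1, move +1, go to s0
s0 | 11111[0]_____   read 0 → write 1, move +1, go to s1
s1 | 111111[_]____   read _ → write 0, move -1, go to s0
s0 | 11111[1]0____   read 1 → write _, move -1, go to s1
s1 | 1111[1]_0____   read 1 → write 1, move +1, go to s0
s0 | 11111[_]0____   read _ → write 1, move +1, go to s1
s1 | 111111[0]____   read 0 → write _, move +1, go to s0
s0 | 111111_[_]___   read _ → write 1, move +1, go to s1
s1 | 111111_1[_]__   read _ → write 0, move -1, go to s0
s0 | 111111_[1]0__   read 1 → write _, move -1, go to s1
s1 | 111111[_]_0__   read _ → write 0, move -1, go to s0
s0 | 11111[1]0_0__   read 1 → write _, move -1, go to s1
s1 | 1111[1]_0_0__   read 1 → write 1, move +1, go to s0
s0 | 11111[_]0_0__   read _ → write 1, move +1, go to s1
s1 | 111111[0]_0__   read 0 → write _, move +1, go to s0
s0 | 111111_[_]0__   read _ → write 1, move +1, go to s1
s1 | 111111_1[0]__   read 0 → write _, move +1, go to s0
s0 | 111111_1_[_]_   read _ → write 1, move +1, go to s1
s1 | 111111_1_1[_]   read _ → write 0, move -1, go to s0
s0 | 111111_1_[1]0   read 1 → write _, move -1, go to s1
s1 | 111111_1[_]_0   read _ → write 0, move -1, go to s0
s0 | 111111_[1]0_0   read 1 → write _, move -1, go to s1
s1 | 111111[_]_0_0   read _ → write 0, move -1, go to s0
s0 | 11111[1]0_0_0
After 27 steps: state s0, head at 5, tape 1111110_0_0.

state s0, head at 5, tape 1111110_0_0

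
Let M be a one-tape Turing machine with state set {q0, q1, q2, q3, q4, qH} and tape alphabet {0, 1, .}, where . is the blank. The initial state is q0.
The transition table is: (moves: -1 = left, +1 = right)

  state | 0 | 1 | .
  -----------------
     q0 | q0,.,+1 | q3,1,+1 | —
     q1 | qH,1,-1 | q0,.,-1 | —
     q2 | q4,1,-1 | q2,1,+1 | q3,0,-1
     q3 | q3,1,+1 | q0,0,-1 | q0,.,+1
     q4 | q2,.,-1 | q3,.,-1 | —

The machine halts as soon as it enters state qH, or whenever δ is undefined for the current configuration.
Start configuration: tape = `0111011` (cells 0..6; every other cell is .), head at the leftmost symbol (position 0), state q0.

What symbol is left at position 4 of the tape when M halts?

1

q0 | [0]111011..   read 0 → write ., move +1, go to q0
q0 | .[1]11011..   read 1 → write 1, move +1, go to q3
q3 | .1[1]1011..   read 1 → write 0, move -1, go to q0
q0 | .[1]01011..   read 1 → write 1, move +1, go to q3
q3 | .1[0]1011..   read 0 → write 1, move +1, go to q3
q3 | .11[1]011..   read 1 → write 0, move -1, go to q0
q0 | .1[1]0011..   read 1 → write 1, move +1, go to q3
q3 | .11[0]011..   read 0 → write 1, move +1, go to q3
q3 | .111[0]11..   read 0 → write 1, move +1, go to q3
q3 | .1111[1]1..   read 1 → write 0, move -1, go to q0
q0 | .111[1]01..   read 1 → write 1, move +1, go to q3
q3 | .1111[0]1..   read 0 → write 1, move +1, go to q3
q3 | .11111[1]..   read 1 → write 0, move -1, go to q0
q0 | .1111[1]0..   read 1 → write 1, move +1, go to q3
q3 | .11111[0]..   read 0 → write 1, move +1, go to q3
q3 | .111111[.].   read . → write ., move +1, go to q0
q0 | .111111.[.]
Cell 4 holds 1 when M halts.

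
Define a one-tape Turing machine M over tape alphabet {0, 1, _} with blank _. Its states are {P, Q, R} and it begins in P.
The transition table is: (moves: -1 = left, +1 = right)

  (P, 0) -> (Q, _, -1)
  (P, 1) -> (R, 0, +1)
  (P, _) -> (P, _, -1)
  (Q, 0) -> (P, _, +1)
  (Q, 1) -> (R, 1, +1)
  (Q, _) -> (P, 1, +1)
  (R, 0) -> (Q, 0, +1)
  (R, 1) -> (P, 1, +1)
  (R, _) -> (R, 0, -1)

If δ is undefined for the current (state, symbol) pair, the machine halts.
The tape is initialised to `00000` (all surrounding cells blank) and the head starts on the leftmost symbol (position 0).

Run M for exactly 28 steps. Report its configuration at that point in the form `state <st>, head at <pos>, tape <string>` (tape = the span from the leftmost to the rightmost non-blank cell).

P | _[0]0000   read 0 → write _, move -1, go to Q
Q | [_]_0000   read _ → write 1, move +1, go to P
P | 1[_]0000   read _ → write _, move -1, go to P
P | [1]_0000   read 1 → write 0, move +1, go to R
R | 0[_]0000   read _ → write 0, move -1, go to R
R | [0]00000   read 0 → write 0, move +1, go to Q
Q | 0[0]0000   read 0 → write _, move +1, go to P
P | 0_[0]000   read 0 → write _, move -1, go to Q
Q | 0[_]_000   read _ → write 1, move +1, go to P
P | 01[_]000   read _ → write _, move -1, go to P
P | 0[1]_000   read 1 → write 0, move +1, go to R
R | 00[_]000   read _ → write 0, move -1, go to R
R | 0[0]0000   read 0 → write 0, move +1, go to Q
Q | 00[0]000   read 0 → write _, move +1, go to P
P | 00_[0]00   read 0 → write _, move -1, go to Q
Q | 00[_]_00   read _ → write 1, move +1, go to P
P | 001[_]00   read _ → write _, move -1, go to P
P | 00[1]_00   read 1 → write 0, move +1, go to R
R | 000[_]00   read _ → write 0, move -1, go to R
R | 00[0]000   read 0 → write 0, move +1, go to Q
Q | 000[0]00   read 0 → write _, move +1, go to P
P | 000_[0]0   read 0 → write _, move -1, go to Q
Q | 000[_]_0   read _ → write 1, move +1, go to P
P | 0001[_]0   read _ → write _, move -1, go to P
P | 000[1]_0   read 1 → write 0, move +1, go to R
R | 0000[_]0   read _ → write 0, move -1, go to R
R | 000[0]00   read 0 → write 0, move +1, go to Q
Q | 0000[0]0   read 0 → write _, move +1, go to P
P | 0000_[0]
After 28 steps: state P, head at 4, tape 0000_0.

state P, head at 4, tape 0000_0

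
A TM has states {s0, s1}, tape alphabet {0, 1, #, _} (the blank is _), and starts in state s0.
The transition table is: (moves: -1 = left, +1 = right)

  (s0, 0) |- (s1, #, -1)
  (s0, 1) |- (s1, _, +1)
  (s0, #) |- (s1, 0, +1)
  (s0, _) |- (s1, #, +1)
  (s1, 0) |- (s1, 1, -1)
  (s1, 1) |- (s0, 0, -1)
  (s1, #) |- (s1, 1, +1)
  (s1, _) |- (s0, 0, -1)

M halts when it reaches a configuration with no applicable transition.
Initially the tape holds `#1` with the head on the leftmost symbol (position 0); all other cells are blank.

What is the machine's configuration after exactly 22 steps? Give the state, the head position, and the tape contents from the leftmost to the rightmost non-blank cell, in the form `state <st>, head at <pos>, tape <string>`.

state s0, head at -4, tape 1011#0

state=s0 head=0 tape=____[#]1   (s0,#)→(s1,0,+1)
state=s1 head=1 tape=____0[1]   (s1,1)→(s0,0,-1)
state=s0 head=0 tape=____[0]0   (s0,0)→(s1,#,-1)
state=s1 head=-1 tape=___[_]#0   (s1,_)→(s0,0,-1)
state=s0 head=-2 tape=__[_]0#0   (s0,_)→(s1,#,+1)
state=s1 head=-1 tape=__#[0]#0   (s1,0)→(s1,1,-1)
state=s1 head=-2 tape=__[#]1#0   (s1,#)→(s1,1,+1)
state=s1 head=-1 tape=__1[1]#0   (s1,1)→(s0,0,-1)
state=s0 head=-2 tape=__[1]0#0   (s0,1)→(s1,_,+1)
state=s1 head=-1 tape=___[0]#0   (s1,0)→(s1,1,-1)
state=s1 head=-2 tape=__[_]1#0   (s1,_)→(s0,0,-1)
state=s0 head=-3 tape=_[_]01#0   (s0,_)→(s1,#,+1)
state=s1 head=-2 tape=_#[0]1#0   (s1,0)→(s1,1,-1)
state=s1 head=-3 tape=_[#]11#0   (s1,#)→(s1,1,+1)
state=s1 head=-2 tape=_1[1]1#0   (s1,1)→(s0,0,-1)
state=s0 head=-3 tape=_[1]01#0   (s0,1)→(s1,_,+1)
state=s1 head=-2 tape=__[0]1#0   (s1,0)→(s1,1,-1)
state=s1 head=-3 tape=_[_]11#0   (s1,_)→(s0,0,-1)
state=s0 head=-4 tape=[_]011#0   (s0,_)→(s1,#,+1)
state=s1 head=-3 tape=#[0]11#0   (s1,0)→(s1,1,-1)
state=s1 head=-4 tape=[#]111#0   (s1,#)→(s1,1,+1)
state=s1 head=-3 tape=1[1]11#0   (s1,1)→(s0,0,-1)
state=s0 head=-4 tape=[1]011#0
After 22 steps: state s0, head at -4, tape 1011#0.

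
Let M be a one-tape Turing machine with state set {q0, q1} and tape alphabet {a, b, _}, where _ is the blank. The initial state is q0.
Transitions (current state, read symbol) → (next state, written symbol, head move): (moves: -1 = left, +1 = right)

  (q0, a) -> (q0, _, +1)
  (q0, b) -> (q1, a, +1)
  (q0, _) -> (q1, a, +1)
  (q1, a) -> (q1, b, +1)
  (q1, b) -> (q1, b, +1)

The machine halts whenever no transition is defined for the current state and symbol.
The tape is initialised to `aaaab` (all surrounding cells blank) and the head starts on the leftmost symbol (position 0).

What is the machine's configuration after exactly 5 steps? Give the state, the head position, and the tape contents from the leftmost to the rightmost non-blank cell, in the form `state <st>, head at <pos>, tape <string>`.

state q1, head at 5, tape a

q0 | [a]aaab_   read a → write _, move +1, go to q0
q0 | _[a]aab_   read a → write _, move +1, go to q0
q0 | __[a]ab_   read a → write _, move +1, go to q0
q0 | ___[a]b_   read a → write _, move +1, go to q0
q0 | ____[b]_   read b → write a, move +1, go to q1
q1 | ____a[_]
After 5 steps: state q1, head at 5, tape a.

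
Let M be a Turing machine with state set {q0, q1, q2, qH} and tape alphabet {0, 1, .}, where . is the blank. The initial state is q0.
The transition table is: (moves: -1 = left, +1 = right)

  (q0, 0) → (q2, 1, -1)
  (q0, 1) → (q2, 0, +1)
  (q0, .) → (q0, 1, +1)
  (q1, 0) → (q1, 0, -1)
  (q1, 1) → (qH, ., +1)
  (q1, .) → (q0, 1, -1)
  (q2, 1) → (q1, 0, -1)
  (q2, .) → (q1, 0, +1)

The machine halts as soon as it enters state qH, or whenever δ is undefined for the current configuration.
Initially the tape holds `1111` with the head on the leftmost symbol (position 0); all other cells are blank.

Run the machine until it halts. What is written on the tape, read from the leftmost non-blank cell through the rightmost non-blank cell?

100011

q0 | ..[1]111   read 1 → write 0, move +1, go to q2
q2 | ..0[1]11   read 1 → write 0, move -1, go to q1
q1 | ..[0]011   read 0 → write 0, move -1, go to q1
q1 | .[.]0011   read . → write 1, move -1, go to q0
q0 | [.]10011   read . → write 1, move +1, go to q0
q0 | 1[1]0011   read 1 → write 0, move +1, go to q2
q2 | 10[0]011
The non-blank tape span at halt is 100011.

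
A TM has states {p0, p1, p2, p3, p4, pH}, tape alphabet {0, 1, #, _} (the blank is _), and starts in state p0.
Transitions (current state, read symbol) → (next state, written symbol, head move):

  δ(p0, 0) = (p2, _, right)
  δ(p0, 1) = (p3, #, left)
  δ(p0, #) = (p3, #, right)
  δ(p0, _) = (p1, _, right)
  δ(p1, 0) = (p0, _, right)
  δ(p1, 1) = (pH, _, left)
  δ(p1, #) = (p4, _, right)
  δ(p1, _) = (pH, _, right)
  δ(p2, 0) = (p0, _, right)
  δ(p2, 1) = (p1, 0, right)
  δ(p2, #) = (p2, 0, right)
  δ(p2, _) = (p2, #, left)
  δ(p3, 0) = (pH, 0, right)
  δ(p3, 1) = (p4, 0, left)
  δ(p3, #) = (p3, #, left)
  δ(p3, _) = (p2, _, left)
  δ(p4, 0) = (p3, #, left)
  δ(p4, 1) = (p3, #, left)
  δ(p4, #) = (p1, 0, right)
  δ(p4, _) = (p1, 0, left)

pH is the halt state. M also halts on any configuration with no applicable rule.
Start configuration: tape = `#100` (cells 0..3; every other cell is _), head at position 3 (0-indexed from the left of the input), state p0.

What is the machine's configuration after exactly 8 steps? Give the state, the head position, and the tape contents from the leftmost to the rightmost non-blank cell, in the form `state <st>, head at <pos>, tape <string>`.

state p2, head at 1, tape #1_##

p0 | #10[0]_   read 0 → write _, move right, go to p2
p2 | #10_[_]   read _ → write #, move left, go to p2
p2 | #10[_]#   read _ → write #, move left, go to p2
p2 | #1[0]##   read 0 → write _, move right, go to p0
p0 | #1_[#]#   read # → write #, move right, go to p3
p3 | #1_#[#]   read # → write #, move left, go to p3
p3 | #1_[#]#   read # → write #, move left, go to p3
p3 | #1[_]##   read _ → write _, move left, go to p2
p2 | #[1]_##
After 8 steps: state p2, head at 1, tape #1_##.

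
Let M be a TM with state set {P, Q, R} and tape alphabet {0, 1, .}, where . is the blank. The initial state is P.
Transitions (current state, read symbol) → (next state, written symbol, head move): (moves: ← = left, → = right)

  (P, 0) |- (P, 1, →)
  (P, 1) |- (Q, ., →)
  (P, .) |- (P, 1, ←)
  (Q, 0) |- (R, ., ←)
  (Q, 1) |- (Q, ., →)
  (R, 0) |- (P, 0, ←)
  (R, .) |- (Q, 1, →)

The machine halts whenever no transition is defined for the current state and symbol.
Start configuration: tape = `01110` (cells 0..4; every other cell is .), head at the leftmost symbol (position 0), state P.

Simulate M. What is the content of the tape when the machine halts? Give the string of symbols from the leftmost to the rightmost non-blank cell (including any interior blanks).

P | [0]1110   read 0 → write 1, move →, go to P
P | 1[1]110   read 1 → write ., move →, go to Q
Q | 1.[1]10   read 1 → write ., move →, go to Q
Q | 1..[1]0   read 1 → write ., move →, go to Q
Q | 1...[0]   read 0 → write ., move ←, go to R
R | 1..[.].   read . → write 1, move →, go to Q
Q | 1..1[.]
The non-blank tape span at halt is 1..1.

1..1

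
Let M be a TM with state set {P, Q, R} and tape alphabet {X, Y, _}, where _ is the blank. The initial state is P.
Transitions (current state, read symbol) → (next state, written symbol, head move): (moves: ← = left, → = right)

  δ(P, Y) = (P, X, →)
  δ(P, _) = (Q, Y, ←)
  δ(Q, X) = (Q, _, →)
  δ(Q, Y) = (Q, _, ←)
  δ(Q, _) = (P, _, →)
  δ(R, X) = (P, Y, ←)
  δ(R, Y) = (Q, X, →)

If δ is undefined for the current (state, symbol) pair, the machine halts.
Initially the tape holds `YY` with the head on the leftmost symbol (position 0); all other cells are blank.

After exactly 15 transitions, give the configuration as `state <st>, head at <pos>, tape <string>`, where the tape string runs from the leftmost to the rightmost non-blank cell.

state P, head at 3, tape X__Y

state=P head=0 tape=[Y]Y__   (P,Y)→(P,X,→)
state=P head=1 tape=X[Y]__   (P,Y)→(P,X,→)
state=P head=2 tape=XX[_]_   (P,_)→(Q,Y,←)
state=Q head=1 tape=X[X]Y_   (Q,X)→(Q,_,→)
state=Q head=2 tape=X_[Y]_   (Q,Y)→(Q,_,←)
state=Q head=1 tape=X[_]__   (Q,_)→(P,_,→)
state=P head=2 tape=X_[_]_   (P,_)→(Q,Y,←)
state=Q head=1 tape=X[_]Y_   (Q,_)→(P,_,→)
state=P head=2 tape=X_[Y]_   (P,Y)→(P,X,→)
state=P head=3 tape=X_X[_]   (P,_)→(Q,Y,←)
state=Q head=2 tape=X_[X]Y   (Q,X)→(Q,_,→)
state=Q head=3 tape=X__[Y]   (Q,Y)→(Q,_,←)
state=Q head=2 tape=X_[_]_   (Q,_)→(P,_,→)
state=P head=3 tape=X__[_]   (P,_)→(Q,Y,←)
state=Q head=2 tape=X_[_]Y   (Q,_)→(P,_,→)
state=P head=3 tape=X__[Y]
After 15 steps: state P, head at 3, tape X__Y.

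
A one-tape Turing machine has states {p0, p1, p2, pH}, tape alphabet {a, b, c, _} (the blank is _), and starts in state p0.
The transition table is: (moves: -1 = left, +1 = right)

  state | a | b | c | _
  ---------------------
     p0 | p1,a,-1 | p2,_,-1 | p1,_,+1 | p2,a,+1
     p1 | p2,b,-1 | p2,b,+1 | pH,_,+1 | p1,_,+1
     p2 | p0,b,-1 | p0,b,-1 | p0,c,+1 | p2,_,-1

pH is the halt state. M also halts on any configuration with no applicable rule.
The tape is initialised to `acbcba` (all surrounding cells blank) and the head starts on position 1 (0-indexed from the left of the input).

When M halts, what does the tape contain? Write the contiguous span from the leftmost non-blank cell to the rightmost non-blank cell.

a_b_ab

p0 | a[c]bcba   read c → write _, move +1, go to p1
p1 | a_[b]cba   read b → write b, move +1, go to p2
p2 | a_b[c]ba   read c → write c, move +1, go to p0
p0 | a_bc[b]a   read b → write _, move -1, go to p2
p2 | a_b[c]_a   read c → write c, move +1, go to p0
p0 | a_bc[_]a   read _ → write a, move +1, go to p2
p2 | a_bca[a]   read a → write b, move -1, go to p0
p0 | a_bc[a]b   read a → write a, move -1, go to p1
p1 | a_b[c]ab   read c → write _, move +1, go to pH
pH | a_b_[a]b
The non-blank tape span at halt is a_b_ab.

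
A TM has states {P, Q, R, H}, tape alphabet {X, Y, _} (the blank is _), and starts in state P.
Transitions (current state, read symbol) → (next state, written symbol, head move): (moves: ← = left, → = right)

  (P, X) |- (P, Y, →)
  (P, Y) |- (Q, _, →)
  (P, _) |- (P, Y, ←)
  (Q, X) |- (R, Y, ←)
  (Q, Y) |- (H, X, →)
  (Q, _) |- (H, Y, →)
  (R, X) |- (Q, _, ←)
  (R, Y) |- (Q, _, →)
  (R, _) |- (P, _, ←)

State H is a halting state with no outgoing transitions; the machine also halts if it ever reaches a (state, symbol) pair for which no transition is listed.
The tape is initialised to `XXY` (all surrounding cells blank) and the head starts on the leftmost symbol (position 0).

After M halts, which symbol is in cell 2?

_

P | [X]XY__   read X → write Y, move →, go to P
P | Y[X]Y__   read X → write Y, move →, go to P
P | YY[Y]__   read Y → write _, move →, go to Q
Q | YY_[_]_   read _ → write Y, move →, go to H
H | YY_Y[_]
Cell 2 holds _ when M halts.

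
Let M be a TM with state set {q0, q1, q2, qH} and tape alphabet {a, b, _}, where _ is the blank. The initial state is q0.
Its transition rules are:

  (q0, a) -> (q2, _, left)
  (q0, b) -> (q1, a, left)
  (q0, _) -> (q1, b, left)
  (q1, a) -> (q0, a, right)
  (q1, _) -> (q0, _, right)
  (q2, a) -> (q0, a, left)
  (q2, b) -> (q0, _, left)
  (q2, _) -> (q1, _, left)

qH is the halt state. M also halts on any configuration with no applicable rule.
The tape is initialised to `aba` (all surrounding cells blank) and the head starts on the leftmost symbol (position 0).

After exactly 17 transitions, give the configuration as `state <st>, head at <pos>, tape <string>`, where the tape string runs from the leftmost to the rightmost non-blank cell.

q0 | ____[a]ba   read a → write _, move left, go to q2
q2 | ___[_]_ba   read _ → write _, move left, go to q1
q1 | __[_]__ba   read _ → write _, move right, go to q0
q0 | ___[_]_ba   read _ → write b, move left, go to q1
q1 | __[_]b_ba   read _ → write _, move right, go to q0
q0 | ___[b]_ba   read b → write a, move left, go to q1
q1 | __[_]a_ba   read _ → write _, move right, go to q0
q0 | ___[a]_ba   read a → write _, move left, go to q2
q2 | __[_]__ba   read _ → write _, move left, go to q1
q1 | _[_]___ba   read _ → write _, move right, go to q0
q0 | __[_]__ba   read _ → write b, move left, go to q1
q1 | _[_]b__ba   read _ → write _, move right, go to q0
q0 | __[b]__ba   read b → write a, move left, go to q1
q1 | _[_]a__ba   read _ → write _, move right, go to q0
q0 | __[a]__ba   read a → write _, move left, go to q2
q2 | _[_]___ba   read _ → write _, move left, go to q1
q1 | [_]____ba   read _ → write _, move right, go to q0
q0 | _[_]___ba
After 17 steps: state q0, head at -3, tape ba.

state q0, head at -3, tape ba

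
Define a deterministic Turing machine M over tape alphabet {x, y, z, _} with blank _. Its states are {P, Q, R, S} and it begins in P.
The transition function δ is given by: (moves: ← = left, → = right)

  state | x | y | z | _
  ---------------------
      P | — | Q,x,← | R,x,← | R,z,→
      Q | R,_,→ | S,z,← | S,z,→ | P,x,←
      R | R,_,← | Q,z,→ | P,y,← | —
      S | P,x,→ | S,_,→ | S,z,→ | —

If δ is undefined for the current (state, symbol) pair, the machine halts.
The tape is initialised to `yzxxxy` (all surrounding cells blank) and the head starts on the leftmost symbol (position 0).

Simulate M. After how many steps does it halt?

14

P | ____[y]zxxxy   read y → write x, move ←, go to Q
Q | ___[_]xzxxxy   read _ → write x, move ←, go to P
P | __[_]xxzxxxy   read _ → write z, move →, go to R
R | __z[x]xzxxxy   read x → write _, move ←, go to R
R | __[z]_xzxxxy   read z → write y, move ←, go to P
P | _[_]y_xzxxxy   read _ → write z, move →, go to R
R | _z[y]_xzxxxy   read y → write z, move →, go to Q
Q | _zz[_]xzxxxy   read _ → write x, move ←, go to P
P | _z[z]xxzxxxy   read z → write x, move ←, go to R
R | _[z]xxxzxxxy   read z → write y, move ←, go to P
P | [_]yxxxzxxxy   read _ → write z, move →, go to R
R | z[y]xxxzxxxy   read y → write z, move →, go to Q
Q | zz[x]xxzxxxy   read x → write _, move →, go to R
R | zz_[x]xzxxxy   read x → write _, move ←, go to R
R | zz[_]_xzxxxy
M halts after 14 transitions.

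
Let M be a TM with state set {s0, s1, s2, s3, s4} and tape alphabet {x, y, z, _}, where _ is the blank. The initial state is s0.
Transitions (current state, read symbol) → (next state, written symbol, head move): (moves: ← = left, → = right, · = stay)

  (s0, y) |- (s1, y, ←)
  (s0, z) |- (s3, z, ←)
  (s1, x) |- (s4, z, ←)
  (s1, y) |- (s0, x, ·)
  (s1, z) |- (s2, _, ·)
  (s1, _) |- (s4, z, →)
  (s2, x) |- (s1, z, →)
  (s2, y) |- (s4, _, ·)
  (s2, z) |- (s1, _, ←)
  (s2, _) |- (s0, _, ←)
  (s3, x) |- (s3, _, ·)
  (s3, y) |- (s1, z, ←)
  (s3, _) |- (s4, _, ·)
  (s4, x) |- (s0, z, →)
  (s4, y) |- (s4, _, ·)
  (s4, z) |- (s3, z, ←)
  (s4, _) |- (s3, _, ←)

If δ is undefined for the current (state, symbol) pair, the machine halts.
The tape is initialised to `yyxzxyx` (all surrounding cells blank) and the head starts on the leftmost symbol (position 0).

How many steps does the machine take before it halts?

s0 | _[y]yxzxyx   read y → write y, move ←, go to s1
s1 | [_]yyxzxyx   read _ → write z, move →, go to s4
s4 | z[y]yxzxyx   read y → write _, move ·, go to s4
s4 | z[_]yxzxyx   read _ → write _, move ←, go to s3
s3 | [z]_yxzxyx
M halts after 4 transitions.

4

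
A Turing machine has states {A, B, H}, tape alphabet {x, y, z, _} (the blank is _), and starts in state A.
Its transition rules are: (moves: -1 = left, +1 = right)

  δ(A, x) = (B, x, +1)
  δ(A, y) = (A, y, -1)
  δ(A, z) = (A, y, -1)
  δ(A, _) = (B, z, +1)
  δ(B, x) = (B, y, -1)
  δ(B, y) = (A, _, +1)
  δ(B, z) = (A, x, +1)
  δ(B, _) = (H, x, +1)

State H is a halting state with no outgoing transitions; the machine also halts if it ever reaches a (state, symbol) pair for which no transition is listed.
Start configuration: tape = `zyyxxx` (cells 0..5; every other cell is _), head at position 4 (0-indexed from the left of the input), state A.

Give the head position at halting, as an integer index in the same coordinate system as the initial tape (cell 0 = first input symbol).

A | zyyx[x]x___   read x → write x, move +1, go to B
B | zyyxx[x]___   read x → write y, move -1, go to B
B | zyyx[x]y___   read x → write y, move -1, go to B
B | zyy[x]yy___   read x → write y, move -1, go to B
B | zy[y]yyy___   read y → write _, move +1, go to A
A | zy_[y]yy___   read y → write y, move -1, go to A
A | zy[_]yyy___   read _ → write z, move +1, go to B
B | zyz[y]yy___   read y → write _, move +1, go to A
A | zyz_[y]y___   read y → write y, move -1, go to A
A | zyz[_]yy___   read _ → write z, move +1, go to B
B | zyzz[y]y___   read y → write _, move +1, go to A
A | zyzz_[y]___   read y → write y, move -1, go to A
A | zyzz[_]y___   read _ → write z, move +1, go to B
B | zyzzz[y]___   read y → write _, move +1, go to A
A | zyzzz_[_]__   read _ → write z, move +1, go to B
B | zyzzz_z[_]_   read _ → write x, move +1, go to H
H | zyzzz_zx[_]
At halt the head is at cell 8.

8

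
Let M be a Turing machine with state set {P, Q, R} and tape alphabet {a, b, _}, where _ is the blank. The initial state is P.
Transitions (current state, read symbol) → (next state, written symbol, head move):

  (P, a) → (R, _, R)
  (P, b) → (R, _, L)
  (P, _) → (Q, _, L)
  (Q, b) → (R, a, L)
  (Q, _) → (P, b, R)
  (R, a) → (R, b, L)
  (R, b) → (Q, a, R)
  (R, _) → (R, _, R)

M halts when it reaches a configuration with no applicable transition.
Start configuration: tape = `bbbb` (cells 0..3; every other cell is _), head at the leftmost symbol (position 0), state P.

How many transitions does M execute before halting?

8

P | _[b]bbb   read b → write _, move L, go to R
R | [_]_bbb   read _ → write _, move R, go to R
R | _[_]bbb   read _ → write _, move R, go to R
R | __[b]bb   read b → write a, move R, go to Q
Q | __a[b]b   read b → write a, move L, go to R
R | __[a]ab   read a → write b, move L, go to R
R | _[_]bab   read _ → write _, move R, go to R
R | __[b]ab   read b → write a, move R, go to Q
Q | __a[a]b
M halts after 8 transitions.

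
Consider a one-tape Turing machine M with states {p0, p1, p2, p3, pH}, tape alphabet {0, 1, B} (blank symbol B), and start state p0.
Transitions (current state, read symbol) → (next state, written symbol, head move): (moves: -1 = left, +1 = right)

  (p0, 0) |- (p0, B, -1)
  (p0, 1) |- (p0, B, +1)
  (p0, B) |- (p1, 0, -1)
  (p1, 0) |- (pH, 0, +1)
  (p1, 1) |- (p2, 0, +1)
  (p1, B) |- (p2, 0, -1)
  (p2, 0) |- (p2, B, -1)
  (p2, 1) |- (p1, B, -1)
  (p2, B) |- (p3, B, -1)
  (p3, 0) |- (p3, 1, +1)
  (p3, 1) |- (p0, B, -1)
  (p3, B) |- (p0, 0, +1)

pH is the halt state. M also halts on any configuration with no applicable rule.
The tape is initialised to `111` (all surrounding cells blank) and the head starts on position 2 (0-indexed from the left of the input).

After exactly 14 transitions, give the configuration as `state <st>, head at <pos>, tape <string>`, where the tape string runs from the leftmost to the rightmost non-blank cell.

state p3, head at -2, tape 00B0

p0 | BB11[1]B   read 1 → write B, move +1, go to p0
p0 | BB11B[B]   read B → write 0, move -1, go to p1
p1 | BB11[B]0   read B → write 0, move -1, go to p2
p2 | BB1[1]00   read 1 → write B, move -1, go to p1
p1 | BB[1]B00   read 1 → write 0, move +1, go to p2
p2 | BB0[B]00   read B → write B, move -1, go to p3
p3 | BB[0]B00   read 0 → write 1, move +1, go to p3
p3 | BB1[B]00   read B → write 0, move +1, go to p0
p0 | BB10[0]0   read 0 → write B, move -1, go to p0
p0 | BB1[0]B0   read 0 → write B, move -1, go to p0
p0 | BB[1]BB0   read 1 → write B, move +1, go to p0
p0 | BBB[B]B0   read B → write 0, move -1, go to p1
p1 | BB[B]0B0   read B → write 0, move -1, go to p2
p2 | B[B]00B0   read B → write B, move -1, go to p3
p3 | [B]B00B0
After 14 steps: state p3, head at -2, tape 00B0.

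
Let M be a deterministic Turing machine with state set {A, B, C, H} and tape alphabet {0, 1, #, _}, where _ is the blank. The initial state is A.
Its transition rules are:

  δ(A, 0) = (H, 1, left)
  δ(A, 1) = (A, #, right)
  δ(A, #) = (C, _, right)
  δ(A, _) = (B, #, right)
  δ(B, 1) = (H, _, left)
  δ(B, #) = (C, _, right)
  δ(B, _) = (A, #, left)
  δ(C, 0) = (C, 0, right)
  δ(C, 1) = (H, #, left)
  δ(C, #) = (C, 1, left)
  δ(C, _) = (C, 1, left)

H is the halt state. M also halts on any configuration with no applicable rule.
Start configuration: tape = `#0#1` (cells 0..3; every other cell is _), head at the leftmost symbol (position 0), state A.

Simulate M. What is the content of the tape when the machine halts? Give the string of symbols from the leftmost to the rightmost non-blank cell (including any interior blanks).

0#1

A | [#]0#1   read # → write _, move right, go to C
C | _[0]#1   read 0 → write 0, move right, go to C
C | _0[#]1   read # → write 1, move left, go to C
C | _[0]11   read 0 → write 0, move right, go to C
C | _0[1]1   read 1 → write #, move left, go to H
H | _[0]#1
The non-blank tape span at halt is 0#1.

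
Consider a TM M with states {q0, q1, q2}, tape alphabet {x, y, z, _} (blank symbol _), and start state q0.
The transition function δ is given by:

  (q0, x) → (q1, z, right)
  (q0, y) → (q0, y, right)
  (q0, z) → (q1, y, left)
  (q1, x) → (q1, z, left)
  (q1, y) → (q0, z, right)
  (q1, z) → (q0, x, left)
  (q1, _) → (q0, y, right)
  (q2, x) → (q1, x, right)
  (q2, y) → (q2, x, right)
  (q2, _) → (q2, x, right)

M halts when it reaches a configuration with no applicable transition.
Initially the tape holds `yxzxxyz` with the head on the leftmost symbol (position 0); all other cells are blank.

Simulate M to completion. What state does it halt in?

q0

state=q0 head=0 tape=[y]xzxxyz_   (q0,y)→(q0,y,right)
state=q0 head=1 tape=y[x]zxxyz_   (q0,x)→(q1,z,right)
state=q1 head=2 tape=yz[z]xxyz_   (q1,z)→(q0,x,left)
state=q0 head=1 tape=y[z]xxxyz_   (q0,z)→(q1,y,left)
state=q1 head=0 tape=[y]yxxxyz_   (q1,y)→(q0,z,right)
state=q0 head=1 tape=z[y]xxxyz_   (q0,y)→(q0,y,right)
state=q0 head=2 tape=zy[x]xxyz_   (q0,x)→(q1,z,right)
state=q1 head=3 tape=zyz[x]xyz_   (q1,x)→(q1,z,left)
state=q1 head=2 tape=zy[z]zxyz_   (q1,z)→(q0,x,left)
state=q0 head=1 tape=z[y]xzxyz_   (q0,y)→(q0,y,right)
state=q0 head=2 tape=zy[x]zxyz_   (q0,x)→(q1,z,right)
state=q1 head=3 tape=zyz[z]xyz_   (q1,z)→(q0,x,left)
state=q0 head=2 tape=zy[z]xxyz_   (q0,z)→(q1,y,left)
state=q1 head=1 tape=z[y]yxxyz_   (q1,y)→(q0,z,right)
state=q0 head=2 tape=zz[y]xxyz_   (q0,y)→(q0,y,right)
state=q0 head=3 tape=zzy[x]xyz_   (q0,x)→(q1,z,right)
state=q1 head=4 tape=zzyz[x]yz_   (q1,x)→(q1,z,left)
state=q1 head=3 tape=zzy[z]zyz_   (q1,z)→(q0,x,left)
state=q0 head=2 tape=zz[y]xzyz_   (q0,y)→(q0,y,right)
state=q0 head=3 tape=zzy[x]zyz_   (q0,x)→(q1,z,right)
state=q1 head=4 tape=zzyz[z]yz_   (q1,z)→(q0,x,left)
state=q0 head=3 tape=zzy[z]xyz_   (q0,z)→(q1,y,left)
state=q1 head=2 tape=zz[y]yxyz_   (q1,y)→(q0,z,right)
state=q0 head=3 tape=zzz[y]xyz_   (q0,y)→(q0,y,right)
state=q0 head=4 tape=zzzy[x]yz_   (q0,x)→(q1,z,right)
state=q1 head=5 tape=zzzyz[y]z_   (q1,y)→(q0,z,right)
state=q0 head=6 tape=zzzyzz[z]_   (q0,z)→(q1,y,left)
state=q1 head=5 tape=zzzyz[z]y_   (q1,z)→(q0,x,left)
state=q0 head=4 tape=zzzy[z]xy_   (q0,z)→(q1,y,left)
state=q1 head=3 tape=zzz[y]yxy_   (q1,y)→(q0,z,right)
state=q0 head=4 tape=zzzz[y]xy_   (q0,y)→(q0,y,right)
state=q0 head=5 tape=zzzzy[x]y_   (q0,x)→(q1,z,right)
state=q1 head=6 tape=zzzzyz[y]_   (q1,y)→(q0,z,right)
state=q0 head=7 tape=zzzzyzz[_]
No transition is defined for (q0, _); M halts in state q0.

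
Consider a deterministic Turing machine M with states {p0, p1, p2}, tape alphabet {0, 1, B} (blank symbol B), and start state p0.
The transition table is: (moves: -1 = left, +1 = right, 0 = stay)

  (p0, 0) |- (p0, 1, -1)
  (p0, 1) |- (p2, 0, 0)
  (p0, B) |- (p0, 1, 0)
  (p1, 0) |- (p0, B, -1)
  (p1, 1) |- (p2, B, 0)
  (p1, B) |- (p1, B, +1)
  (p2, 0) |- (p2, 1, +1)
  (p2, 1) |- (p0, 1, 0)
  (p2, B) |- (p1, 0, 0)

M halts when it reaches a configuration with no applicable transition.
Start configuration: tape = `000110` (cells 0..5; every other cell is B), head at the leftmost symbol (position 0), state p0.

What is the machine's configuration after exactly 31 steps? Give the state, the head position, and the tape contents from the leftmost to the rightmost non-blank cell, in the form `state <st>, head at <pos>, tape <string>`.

state=p0 head=0 tape=B[0]00110B   (p0,0)→(p0,1,-1)
state=p0 head=-1 tape=[B]100110B   (p0,B)→(p0,1,0)
state=p0 head=-1 tape=[1]100110B   (p0,1)→(p2,0,0)
state=p2 head=-1 tape=[0]100110B   (p2,0)→(p2,1,+1)
state=p2 head=0 tape=1[1]00110B   (p2,1)→(p0,1,0)
state=p0 head=0 tape=1[1]00110B   (p0,1)→(p2,0,0)
state=p2 head=0 tape=1[0]00110B   (p2,0)→(p2,1,+1)
state=p2 head=1 tape=11[0]0110B   (p2,0)→(p2,1,+1)
state=p2 head=2 tape=111[0]110B   (p2,0)→(p2,1,+1)
state=p2 head=3 tape=1111[1]10B   (p2,1)→(p0,1,0)
state=p0 head=3 tape=1111[1]10B   (p0,1)→(p2,0,0)
state=p2 head=3 tape=1111[0]10B   (p2,0)→(p2,1,+1)
state=p2 head=4 tape=11111[1]0B   (p2,1)→(p0,1,0)
state=p0 head=4 tape=11111[1]0B   (p0,1)→(p2,0,0)
state=p2 head=4 tape=11111[0]0B   (p2,0)→(p2,1,+1)
state=p2 head=5 tape=111111[0]B   (p2,0)→(p2,1,+1)
state=p2 head=6 tape=1111111[B]   (p2,B)→(p1,0,0)
state=p1 head=6 tape=1111111[0]   (p1,0)→(p0,B,-1)
state=p0 head=5 tape=111111[1]B   (p0,1)→(p2,0,0)
state=p2 head=5 tape=111111[0]B   (p2,0)→(p2,1,+1)
state=p2 head=6 tape=1111111[B]   (p2,B)→(p1,0,0)
state=p1 head=6 tape=1111111[0]   (p1,0)→(p0,B,-1)
state=p0 head=5 tape=111111[1]B   (p0,1)→(p2,0,0)
state=p2 head=5 tape=111111[0]B   (p2,0)→(p2,1,+1)
state=p2 head=6 tape=1111111[B]   (p2,B)→(p1,0,0)
state=p1 head=6 tape=1111111[0]   (p1,0)→(p0,B,-1)
state=p0 head=5 tape=111111[1]B   (p0,1)→(p2,0,0)
state=p2 head=5 tape=111111[0]B   (p2,0)→(p2,1,+1)
state=p2 head=6 tape=1111111[B]   (p2,B)→(p1,0,0)
state=p1 head=6 tape=1111111[0]   (p1,0)→(p0,B,-1)
state=p0 head=5 tape=111111[1]B   (p0,1)→(p2,0,0)
state=p2 head=5 tape=111111[0]B
After 31 steps: state p2, head at 5, tape 1111110.

state p2, head at 5, tape 1111110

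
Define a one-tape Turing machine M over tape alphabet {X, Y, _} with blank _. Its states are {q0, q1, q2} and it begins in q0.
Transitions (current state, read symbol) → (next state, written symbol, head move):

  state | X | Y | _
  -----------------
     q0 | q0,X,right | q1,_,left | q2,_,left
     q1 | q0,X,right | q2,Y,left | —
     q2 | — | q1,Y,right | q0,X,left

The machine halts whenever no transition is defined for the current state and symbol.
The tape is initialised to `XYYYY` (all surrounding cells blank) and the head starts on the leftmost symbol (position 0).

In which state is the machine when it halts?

q2

state=q0 head=0 tape=[X]YYYY   (q0,X)→(q0,X,right)
state=q0 head=1 tape=X[Y]YYY   (q0,Y)→(q1,_,left)
state=q1 head=0 tape=[X]_YYY   (q1,X)→(q0,X,right)
state=q0 head=1 tape=X[_]YYY   (q0,_)→(q2,_,left)
state=q2 head=0 tape=[X]_YYY
No transition is defined for (q2, X); M halts in state q2.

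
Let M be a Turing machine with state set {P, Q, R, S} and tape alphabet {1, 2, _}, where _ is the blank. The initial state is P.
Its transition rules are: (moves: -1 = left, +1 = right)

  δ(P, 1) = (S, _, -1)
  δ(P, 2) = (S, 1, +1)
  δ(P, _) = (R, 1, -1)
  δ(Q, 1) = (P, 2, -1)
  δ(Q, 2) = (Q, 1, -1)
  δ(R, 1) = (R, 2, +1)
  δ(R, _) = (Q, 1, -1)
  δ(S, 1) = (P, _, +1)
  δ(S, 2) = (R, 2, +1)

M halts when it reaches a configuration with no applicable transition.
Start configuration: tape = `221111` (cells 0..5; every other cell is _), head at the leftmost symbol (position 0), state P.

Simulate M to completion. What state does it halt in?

state=P head=0 tape=___[2]21111_   (P,2)→(S,1,+1)
state=S head=1 tape=___1[2]1111_   (S,2)→(R,2,+1)
state=R head=2 tape=___12[1]111_   (R,1)→(R,2,+1)
state=R head=3 tape=___122[1]11_   (R,1)→(R,2,+1)
state=R head=4 tape=___1222[1]1_   (R,1)→(R,2,+1)
state=R head=5 tape=___12222[1]_   (R,1)→(R,2,+1)
state=R head=6 tape=___122222[_]   (R,_)→(Q,1,-1)
state=Q head=5 tape=___12222[2]1   (Q,2)→(Q,1,-1)
state=Q head=4 tape=___1222[2]11   (Q,2)→(Q,1,-1)
state=Q head=3 tape=___122[2]111   (Q,2)→(Q,1,-1)
state=Q head=2 tape=___12[2]1111   (Q,2)→(Q,1,-1)
state=Q head=1 tape=___1[2]11111   (Q,2)→(Q,1,-1)
state=Q head=0 tape=___[1]111111   (Q,1)→(P,2,-1)
state=P head=-1 tape=__[_]2111111   (P,_)→(R,1,-1)
state=R head=-2 tape=_[_]12111111   (R,_)→(Q,1,-1)
state=Q head=-3 tape=[_]112111111
No transition is defined for (Q, _); M halts in state Q.

Q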